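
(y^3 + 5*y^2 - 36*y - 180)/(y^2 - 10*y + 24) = (y^2 + 11*y + 30)/(y - 4)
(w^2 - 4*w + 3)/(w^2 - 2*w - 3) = (w - 1)/(w + 1)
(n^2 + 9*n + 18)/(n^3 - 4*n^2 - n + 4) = (n^2 + 9*n + 18)/(n^3 - 4*n^2 - n + 4)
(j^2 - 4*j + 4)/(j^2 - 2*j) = (j - 2)/j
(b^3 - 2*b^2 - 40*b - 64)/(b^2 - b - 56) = (b^2 + 6*b + 8)/(b + 7)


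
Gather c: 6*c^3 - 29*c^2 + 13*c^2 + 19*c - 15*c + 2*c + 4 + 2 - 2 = 6*c^3 - 16*c^2 + 6*c + 4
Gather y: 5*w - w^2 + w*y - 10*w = -w^2 + w*y - 5*w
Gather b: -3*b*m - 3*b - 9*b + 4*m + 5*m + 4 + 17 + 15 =b*(-3*m - 12) + 9*m + 36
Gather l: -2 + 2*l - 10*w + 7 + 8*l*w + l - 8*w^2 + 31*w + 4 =l*(8*w + 3) - 8*w^2 + 21*w + 9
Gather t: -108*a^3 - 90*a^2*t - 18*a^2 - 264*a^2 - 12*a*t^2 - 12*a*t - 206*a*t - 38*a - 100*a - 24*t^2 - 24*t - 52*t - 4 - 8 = -108*a^3 - 282*a^2 - 138*a + t^2*(-12*a - 24) + t*(-90*a^2 - 218*a - 76) - 12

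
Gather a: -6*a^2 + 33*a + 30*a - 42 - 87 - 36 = -6*a^2 + 63*a - 165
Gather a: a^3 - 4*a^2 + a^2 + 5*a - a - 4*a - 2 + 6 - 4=a^3 - 3*a^2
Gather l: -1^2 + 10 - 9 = 0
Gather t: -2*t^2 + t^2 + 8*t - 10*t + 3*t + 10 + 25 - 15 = -t^2 + t + 20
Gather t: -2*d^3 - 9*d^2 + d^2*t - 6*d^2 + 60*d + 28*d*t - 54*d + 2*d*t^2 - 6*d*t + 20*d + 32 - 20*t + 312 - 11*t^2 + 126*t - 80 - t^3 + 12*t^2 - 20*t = -2*d^3 - 15*d^2 + 26*d - t^3 + t^2*(2*d + 1) + t*(d^2 + 22*d + 86) + 264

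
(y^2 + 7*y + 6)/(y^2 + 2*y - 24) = (y + 1)/(y - 4)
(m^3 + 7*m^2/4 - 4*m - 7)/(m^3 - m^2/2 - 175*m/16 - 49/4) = 4*(m^2 - 4)/(4*m^2 - 9*m - 28)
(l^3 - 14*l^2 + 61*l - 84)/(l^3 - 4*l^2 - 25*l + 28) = (l^2 - 7*l + 12)/(l^2 + 3*l - 4)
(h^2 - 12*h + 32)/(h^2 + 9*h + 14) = (h^2 - 12*h + 32)/(h^2 + 9*h + 14)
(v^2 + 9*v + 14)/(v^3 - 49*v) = (v + 2)/(v*(v - 7))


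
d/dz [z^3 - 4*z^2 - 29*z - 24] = 3*z^2 - 8*z - 29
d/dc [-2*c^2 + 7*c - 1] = 7 - 4*c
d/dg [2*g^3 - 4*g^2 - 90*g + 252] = 6*g^2 - 8*g - 90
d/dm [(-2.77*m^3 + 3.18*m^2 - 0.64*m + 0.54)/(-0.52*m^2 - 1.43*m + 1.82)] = (1.4404*m^4 + 7.9222*m^3 - 20.0044*m^2 + 12.1368*m - 0.3926)/(0.2704*m^4 + 1.4872*m^3 + 0.1521*m^2 - 5.2052*m + 3.3124)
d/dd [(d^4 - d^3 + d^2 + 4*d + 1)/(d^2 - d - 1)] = (2*d^5 - 4*d^4 - 2*d^3 - 2*d^2 - 4*d - 3)/(d^4 - 2*d^3 - d^2 + 2*d + 1)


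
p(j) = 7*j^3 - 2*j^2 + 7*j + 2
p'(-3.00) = 208.00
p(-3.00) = -226.00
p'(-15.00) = 4792.00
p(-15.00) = -24178.00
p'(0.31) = 7.78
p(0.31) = 4.19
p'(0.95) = 22.15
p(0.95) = 12.85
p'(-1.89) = 89.57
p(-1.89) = -65.63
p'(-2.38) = 135.47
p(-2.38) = -120.36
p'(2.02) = 84.61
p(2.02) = 65.68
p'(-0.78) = 22.90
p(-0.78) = -8.00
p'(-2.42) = 139.66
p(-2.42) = -125.86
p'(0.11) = 6.81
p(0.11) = 2.76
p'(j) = 21*j^2 - 4*j + 7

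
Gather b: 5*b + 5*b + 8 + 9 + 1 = 10*b + 18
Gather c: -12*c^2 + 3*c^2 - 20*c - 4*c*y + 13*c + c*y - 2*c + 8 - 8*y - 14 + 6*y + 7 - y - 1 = -9*c^2 + c*(-3*y - 9) - 3*y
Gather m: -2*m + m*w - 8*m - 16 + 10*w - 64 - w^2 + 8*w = m*(w - 10) - w^2 + 18*w - 80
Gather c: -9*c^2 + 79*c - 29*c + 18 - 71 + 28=-9*c^2 + 50*c - 25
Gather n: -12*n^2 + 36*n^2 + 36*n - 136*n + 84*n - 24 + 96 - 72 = 24*n^2 - 16*n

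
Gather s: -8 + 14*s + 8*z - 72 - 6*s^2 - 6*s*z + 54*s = -6*s^2 + s*(68 - 6*z) + 8*z - 80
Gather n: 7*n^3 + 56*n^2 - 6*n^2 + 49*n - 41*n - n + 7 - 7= 7*n^3 + 50*n^2 + 7*n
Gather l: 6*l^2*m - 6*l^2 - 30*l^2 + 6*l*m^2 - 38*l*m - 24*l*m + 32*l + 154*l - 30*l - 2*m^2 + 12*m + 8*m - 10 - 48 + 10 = l^2*(6*m - 36) + l*(6*m^2 - 62*m + 156) - 2*m^2 + 20*m - 48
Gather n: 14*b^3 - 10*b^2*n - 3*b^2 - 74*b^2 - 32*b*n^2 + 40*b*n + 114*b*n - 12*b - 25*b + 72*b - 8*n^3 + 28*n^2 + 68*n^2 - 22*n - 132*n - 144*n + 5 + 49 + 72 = 14*b^3 - 77*b^2 + 35*b - 8*n^3 + n^2*(96 - 32*b) + n*(-10*b^2 + 154*b - 298) + 126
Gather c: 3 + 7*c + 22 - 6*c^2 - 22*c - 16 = -6*c^2 - 15*c + 9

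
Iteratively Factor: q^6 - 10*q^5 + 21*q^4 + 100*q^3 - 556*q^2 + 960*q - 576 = (q - 3)*(q^5 - 7*q^4 + 100*q^2 - 256*q + 192) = (q - 3)^2*(q^4 - 4*q^3 - 12*q^2 + 64*q - 64) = (q - 3)^2*(q - 2)*(q^3 - 2*q^2 - 16*q + 32) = (q - 3)^2*(q - 2)*(q + 4)*(q^2 - 6*q + 8) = (q - 4)*(q - 3)^2*(q - 2)*(q + 4)*(q - 2)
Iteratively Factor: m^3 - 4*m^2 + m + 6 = (m - 2)*(m^2 - 2*m - 3) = (m - 3)*(m - 2)*(m + 1)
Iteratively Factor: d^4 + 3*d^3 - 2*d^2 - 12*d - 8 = (d + 2)*(d^3 + d^2 - 4*d - 4) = (d + 1)*(d + 2)*(d^2 - 4) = (d - 2)*(d + 1)*(d + 2)*(d + 2)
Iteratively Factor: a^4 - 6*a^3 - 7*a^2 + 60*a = (a)*(a^3 - 6*a^2 - 7*a + 60) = a*(a + 3)*(a^2 - 9*a + 20) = a*(a - 5)*(a + 3)*(a - 4)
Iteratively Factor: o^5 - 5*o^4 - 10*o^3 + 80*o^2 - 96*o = (o - 2)*(o^4 - 3*o^3 - 16*o^2 + 48*o) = (o - 4)*(o - 2)*(o^3 + o^2 - 12*o) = (o - 4)*(o - 3)*(o - 2)*(o^2 + 4*o) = o*(o - 4)*(o - 3)*(o - 2)*(o + 4)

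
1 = 1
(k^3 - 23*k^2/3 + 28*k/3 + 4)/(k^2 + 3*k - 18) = (3*k^3 - 23*k^2 + 28*k + 12)/(3*(k^2 + 3*k - 18))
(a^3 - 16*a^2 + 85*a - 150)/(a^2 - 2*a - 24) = (a^2 - 10*a + 25)/(a + 4)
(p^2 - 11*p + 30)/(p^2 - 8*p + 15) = (p - 6)/(p - 3)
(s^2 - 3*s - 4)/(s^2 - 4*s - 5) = (s - 4)/(s - 5)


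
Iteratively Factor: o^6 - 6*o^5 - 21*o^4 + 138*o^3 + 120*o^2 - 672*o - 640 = (o - 4)*(o^5 - 2*o^4 - 29*o^3 + 22*o^2 + 208*o + 160) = (o - 4)^2*(o^4 + 2*o^3 - 21*o^2 - 62*o - 40) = (o - 4)^2*(o + 1)*(o^3 + o^2 - 22*o - 40) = (o - 4)^2*(o + 1)*(o + 2)*(o^2 - o - 20) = (o - 4)^2*(o + 1)*(o + 2)*(o + 4)*(o - 5)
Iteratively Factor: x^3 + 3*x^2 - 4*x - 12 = (x + 2)*(x^2 + x - 6) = (x - 2)*(x + 2)*(x + 3)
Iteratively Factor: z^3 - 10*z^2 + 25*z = (z)*(z^2 - 10*z + 25) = z*(z - 5)*(z - 5)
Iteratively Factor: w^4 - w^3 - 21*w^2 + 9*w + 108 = (w + 3)*(w^3 - 4*w^2 - 9*w + 36) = (w - 3)*(w + 3)*(w^2 - w - 12) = (w - 3)*(w + 3)^2*(w - 4)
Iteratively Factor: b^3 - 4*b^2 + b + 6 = (b - 2)*(b^2 - 2*b - 3) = (b - 2)*(b + 1)*(b - 3)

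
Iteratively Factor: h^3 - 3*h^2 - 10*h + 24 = (h - 2)*(h^2 - h - 12) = (h - 2)*(h + 3)*(h - 4)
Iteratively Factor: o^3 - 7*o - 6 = (o + 1)*(o^2 - o - 6) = (o + 1)*(o + 2)*(o - 3)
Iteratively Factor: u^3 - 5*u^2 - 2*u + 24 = (u + 2)*(u^2 - 7*u + 12) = (u - 3)*(u + 2)*(u - 4)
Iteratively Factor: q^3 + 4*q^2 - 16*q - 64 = (q + 4)*(q^2 - 16) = (q + 4)^2*(q - 4)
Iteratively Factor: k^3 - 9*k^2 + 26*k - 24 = (k - 2)*(k^2 - 7*k + 12) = (k - 4)*(k - 2)*(k - 3)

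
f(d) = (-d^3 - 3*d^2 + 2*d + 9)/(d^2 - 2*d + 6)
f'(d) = (2 - 2*d)*(-d^3 - 3*d^2 + 2*d + 9)/(d^2 - 2*d + 6)^2 + (-3*d^2 - 6*d + 2)/(d^2 - 2*d + 6)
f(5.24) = -9.00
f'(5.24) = -1.55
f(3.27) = -5.07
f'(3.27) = -2.63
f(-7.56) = 3.25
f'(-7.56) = -0.87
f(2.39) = -2.45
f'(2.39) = -3.27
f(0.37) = 1.72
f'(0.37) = 0.28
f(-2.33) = 0.04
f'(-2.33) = -0.00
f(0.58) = 1.73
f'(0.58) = -0.20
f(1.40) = 0.62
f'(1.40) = -2.48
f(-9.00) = 4.54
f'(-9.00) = -0.92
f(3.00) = -4.33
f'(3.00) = -2.85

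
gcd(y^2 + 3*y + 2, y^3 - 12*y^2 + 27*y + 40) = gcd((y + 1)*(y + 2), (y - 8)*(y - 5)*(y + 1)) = y + 1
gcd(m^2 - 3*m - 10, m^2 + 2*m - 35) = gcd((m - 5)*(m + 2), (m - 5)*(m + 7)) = m - 5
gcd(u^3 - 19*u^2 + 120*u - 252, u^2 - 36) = u - 6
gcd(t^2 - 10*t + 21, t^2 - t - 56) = 1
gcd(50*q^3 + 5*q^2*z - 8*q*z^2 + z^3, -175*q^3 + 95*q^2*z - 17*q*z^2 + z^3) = 25*q^2 - 10*q*z + z^2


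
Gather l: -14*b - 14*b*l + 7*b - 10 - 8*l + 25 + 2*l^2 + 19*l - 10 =-7*b + 2*l^2 + l*(11 - 14*b) + 5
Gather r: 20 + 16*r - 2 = 16*r + 18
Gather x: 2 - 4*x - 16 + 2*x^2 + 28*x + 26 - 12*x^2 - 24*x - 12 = -10*x^2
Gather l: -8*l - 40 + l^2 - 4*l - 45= l^2 - 12*l - 85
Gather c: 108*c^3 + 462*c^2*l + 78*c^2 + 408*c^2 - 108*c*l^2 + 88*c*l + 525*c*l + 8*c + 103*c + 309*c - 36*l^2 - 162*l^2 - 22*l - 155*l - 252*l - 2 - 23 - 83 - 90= 108*c^3 + c^2*(462*l + 486) + c*(-108*l^2 + 613*l + 420) - 198*l^2 - 429*l - 198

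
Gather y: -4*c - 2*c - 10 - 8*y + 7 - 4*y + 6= -6*c - 12*y + 3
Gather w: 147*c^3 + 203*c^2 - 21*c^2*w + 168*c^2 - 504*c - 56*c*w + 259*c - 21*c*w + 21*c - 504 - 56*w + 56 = 147*c^3 + 371*c^2 - 224*c + w*(-21*c^2 - 77*c - 56) - 448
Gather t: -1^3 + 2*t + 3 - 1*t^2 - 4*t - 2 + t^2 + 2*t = 0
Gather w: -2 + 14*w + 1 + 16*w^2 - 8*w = 16*w^2 + 6*w - 1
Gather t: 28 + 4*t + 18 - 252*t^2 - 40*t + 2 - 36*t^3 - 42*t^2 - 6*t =-36*t^3 - 294*t^2 - 42*t + 48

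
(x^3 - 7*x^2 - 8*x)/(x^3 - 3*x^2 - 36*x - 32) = x/(x + 4)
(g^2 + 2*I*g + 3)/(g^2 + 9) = (g - I)/(g - 3*I)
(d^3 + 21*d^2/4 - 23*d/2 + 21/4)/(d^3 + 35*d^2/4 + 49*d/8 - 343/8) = 2*(4*d^2 - 7*d + 3)/(8*d^2 + 14*d - 49)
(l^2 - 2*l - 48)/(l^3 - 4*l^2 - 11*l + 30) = (l^2 - 2*l - 48)/(l^3 - 4*l^2 - 11*l + 30)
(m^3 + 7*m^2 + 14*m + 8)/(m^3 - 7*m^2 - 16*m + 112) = (m^2 + 3*m + 2)/(m^2 - 11*m + 28)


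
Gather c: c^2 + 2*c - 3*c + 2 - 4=c^2 - c - 2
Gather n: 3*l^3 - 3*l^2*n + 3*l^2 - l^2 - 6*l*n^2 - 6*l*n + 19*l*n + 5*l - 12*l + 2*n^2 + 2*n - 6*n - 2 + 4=3*l^3 + 2*l^2 - 7*l + n^2*(2 - 6*l) + n*(-3*l^2 + 13*l - 4) + 2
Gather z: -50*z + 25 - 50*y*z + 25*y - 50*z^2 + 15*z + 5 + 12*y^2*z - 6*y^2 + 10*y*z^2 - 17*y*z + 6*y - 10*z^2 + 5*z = -6*y^2 + 31*y + z^2*(10*y - 60) + z*(12*y^2 - 67*y - 30) + 30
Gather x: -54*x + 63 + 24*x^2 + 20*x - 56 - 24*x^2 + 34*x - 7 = 0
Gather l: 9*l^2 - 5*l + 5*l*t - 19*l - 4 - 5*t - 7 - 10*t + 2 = 9*l^2 + l*(5*t - 24) - 15*t - 9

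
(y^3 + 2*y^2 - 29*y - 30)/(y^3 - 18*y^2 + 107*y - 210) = (y^2 + 7*y + 6)/(y^2 - 13*y + 42)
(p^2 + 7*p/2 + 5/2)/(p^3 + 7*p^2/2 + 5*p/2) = 1/p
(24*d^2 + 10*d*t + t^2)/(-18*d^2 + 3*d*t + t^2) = (4*d + t)/(-3*d + t)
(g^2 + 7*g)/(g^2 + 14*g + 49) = g/(g + 7)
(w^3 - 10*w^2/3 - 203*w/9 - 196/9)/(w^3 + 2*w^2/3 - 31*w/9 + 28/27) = 3*(3*w^2 - 17*w - 28)/(9*w^2 - 15*w + 4)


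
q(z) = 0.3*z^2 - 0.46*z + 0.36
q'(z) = 0.6*z - 0.46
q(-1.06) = 1.18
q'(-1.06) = -1.10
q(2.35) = 0.94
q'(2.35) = 0.95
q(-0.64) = 0.78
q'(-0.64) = -0.84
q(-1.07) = 1.20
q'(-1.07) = -1.10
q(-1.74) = 2.07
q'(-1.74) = -1.50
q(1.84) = 0.53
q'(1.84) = 0.64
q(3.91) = 3.15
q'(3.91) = 1.89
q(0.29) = 0.25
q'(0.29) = -0.29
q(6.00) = 8.40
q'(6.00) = 3.14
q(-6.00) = 13.92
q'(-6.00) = -4.06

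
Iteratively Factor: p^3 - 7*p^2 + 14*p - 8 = (p - 1)*(p^2 - 6*p + 8) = (p - 2)*(p - 1)*(p - 4)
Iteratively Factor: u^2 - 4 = (u + 2)*(u - 2)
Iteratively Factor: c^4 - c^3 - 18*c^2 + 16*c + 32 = (c + 4)*(c^3 - 5*c^2 + 2*c + 8) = (c - 4)*(c + 4)*(c^2 - c - 2) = (c - 4)*(c + 1)*(c + 4)*(c - 2)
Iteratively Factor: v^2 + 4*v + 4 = (v + 2)*(v + 2)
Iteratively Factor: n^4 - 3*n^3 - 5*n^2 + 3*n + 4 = (n + 1)*(n^3 - 4*n^2 - n + 4) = (n - 1)*(n + 1)*(n^2 - 3*n - 4) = (n - 1)*(n + 1)^2*(n - 4)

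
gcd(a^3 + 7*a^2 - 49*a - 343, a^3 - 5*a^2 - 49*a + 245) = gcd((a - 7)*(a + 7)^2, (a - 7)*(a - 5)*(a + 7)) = a^2 - 49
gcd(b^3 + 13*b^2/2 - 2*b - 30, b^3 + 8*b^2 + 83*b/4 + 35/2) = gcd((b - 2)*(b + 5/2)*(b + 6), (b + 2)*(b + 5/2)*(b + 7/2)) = b + 5/2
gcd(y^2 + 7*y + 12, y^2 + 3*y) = y + 3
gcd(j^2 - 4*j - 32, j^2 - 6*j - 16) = j - 8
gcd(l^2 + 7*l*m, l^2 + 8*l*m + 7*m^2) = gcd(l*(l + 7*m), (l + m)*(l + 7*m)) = l + 7*m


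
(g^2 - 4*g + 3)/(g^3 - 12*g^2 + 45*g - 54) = (g - 1)/(g^2 - 9*g + 18)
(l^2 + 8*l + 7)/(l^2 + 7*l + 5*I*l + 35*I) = (l + 1)/(l + 5*I)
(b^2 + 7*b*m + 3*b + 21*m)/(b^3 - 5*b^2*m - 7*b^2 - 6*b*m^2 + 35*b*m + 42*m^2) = (b^2 + 7*b*m + 3*b + 21*m)/(b^3 - 5*b^2*m - 7*b^2 - 6*b*m^2 + 35*b*m + 42*m^2)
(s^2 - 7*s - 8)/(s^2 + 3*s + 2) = (s - 8)/(s + 2)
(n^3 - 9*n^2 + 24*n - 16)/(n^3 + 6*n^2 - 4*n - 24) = (n^3 - 9*n^2 + 24*n - 16)/(n^3 + 6*n^2 - 4*n - 24)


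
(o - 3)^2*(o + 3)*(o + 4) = o^4 + o^3 - 21*o^2 - 9*o + 108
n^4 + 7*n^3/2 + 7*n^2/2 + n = n*(n + 1/2)*(n + 1)*(n + 2)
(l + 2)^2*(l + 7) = l^3 + 11*l^2 + 32*l + 28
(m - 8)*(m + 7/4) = m^2 - 25*m/4 - 14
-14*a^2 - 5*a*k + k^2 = (-7*a + k)*(2*a + k)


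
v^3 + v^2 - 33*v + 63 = (v - 3)^2*(v + 7)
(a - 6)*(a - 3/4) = a^2 - 27*a/4 + 9/2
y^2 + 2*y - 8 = (y - 2)*(y + 4)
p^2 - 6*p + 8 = (p - 4)*(p - 2)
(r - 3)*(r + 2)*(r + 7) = r^3 + 6*r^2 - 13*r - 42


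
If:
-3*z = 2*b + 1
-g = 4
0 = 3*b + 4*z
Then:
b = 4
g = -4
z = -3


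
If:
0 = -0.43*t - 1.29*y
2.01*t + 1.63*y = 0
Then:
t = 0.00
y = 0.00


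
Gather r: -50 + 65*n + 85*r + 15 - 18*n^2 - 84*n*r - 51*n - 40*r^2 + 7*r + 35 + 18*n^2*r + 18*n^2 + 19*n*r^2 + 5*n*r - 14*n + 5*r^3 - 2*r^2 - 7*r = 5*r^3 + r^2*(19*n - 42) + r*(18*n^2 - 79*n + 85)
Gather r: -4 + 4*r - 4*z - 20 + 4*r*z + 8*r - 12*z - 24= r*(4*z + 12) - 16*z - 48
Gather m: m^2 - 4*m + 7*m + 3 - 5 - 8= m^2 + 3*m - 10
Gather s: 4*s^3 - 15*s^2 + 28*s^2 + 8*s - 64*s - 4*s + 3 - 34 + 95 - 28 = 4*s^3 + 13*s^2 - 60*s + 36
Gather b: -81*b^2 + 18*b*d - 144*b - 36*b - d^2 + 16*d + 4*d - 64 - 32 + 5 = -81*b^2 + b*(18*d - 180) - d^2 + 20*d - 91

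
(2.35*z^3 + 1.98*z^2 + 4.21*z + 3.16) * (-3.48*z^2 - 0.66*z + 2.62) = -8.178*z^5 - 8.4414*z^4 - 9.8006*z^3 - 8.5878*z^2 + 8.9446*z + 8.2792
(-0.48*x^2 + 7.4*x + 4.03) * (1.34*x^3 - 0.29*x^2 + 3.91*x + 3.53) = -0.6432*x^5 + 10.0552*x^4 + 1.3774*x^3 + 26.0709*x^2 + 41.8793*x + 14.2259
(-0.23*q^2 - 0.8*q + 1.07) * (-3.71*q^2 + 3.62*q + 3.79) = 0.8533*q^4 + 2.1354*q^3 - 7.7374*q^2 + 0.8414*q + 4.0553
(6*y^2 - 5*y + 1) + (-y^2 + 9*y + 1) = 5*y^2 + 4*y + 2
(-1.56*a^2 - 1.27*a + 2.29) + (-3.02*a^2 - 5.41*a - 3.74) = -4.58*a^2 - 6.68*a - 1.45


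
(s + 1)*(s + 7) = s^2 + 8*s + 7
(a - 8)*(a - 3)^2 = a^3 - 14*a^2 + 57*a - 72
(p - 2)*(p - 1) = p^2 - 3*p + 2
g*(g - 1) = g^2 - g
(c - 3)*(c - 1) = c^2 - 4*c + 3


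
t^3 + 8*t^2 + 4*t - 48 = (t - 2)*(t + 4)*(t + 6)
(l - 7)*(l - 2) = l^2 - 9*l + 14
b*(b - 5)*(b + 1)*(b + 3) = b^4 - b^3 - 17*b^2 - 15*b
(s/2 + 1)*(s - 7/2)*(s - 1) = s^3/2 - 5*s^2/4 - 11*s/4 + 7/2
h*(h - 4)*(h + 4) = h^3 - 16*h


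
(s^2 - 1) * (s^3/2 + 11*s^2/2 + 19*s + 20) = s^5/2 + 11*s^4/2 + 37*s^3/2 + 29*s^2/2 - 19*s - 20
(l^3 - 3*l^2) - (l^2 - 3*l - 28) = l^3 - 4*l^2 + 3*l + 28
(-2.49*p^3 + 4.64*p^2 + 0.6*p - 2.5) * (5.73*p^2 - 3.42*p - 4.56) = -14.2677*p^5 + 35.103*p^4 - 1.0764*p^3 - 37.5354*p^2 + 5.814*p + 11.4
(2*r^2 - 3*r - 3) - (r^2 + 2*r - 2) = r^2 - 5*r - 1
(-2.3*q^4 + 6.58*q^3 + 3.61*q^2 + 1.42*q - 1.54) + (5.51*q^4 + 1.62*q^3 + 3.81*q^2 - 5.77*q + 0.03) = 3.21*q^4 + 8.2*q^3 + 7.42*q^2 - 4.35*q - 1.51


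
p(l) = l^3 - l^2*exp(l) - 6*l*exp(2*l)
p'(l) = -l^2*exp(l) + 3*l^2 - 12*l*exp(2*l) - 2*l*exp(l) - 6*exp(2*l)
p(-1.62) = -4.39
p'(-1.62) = 8.52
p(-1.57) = -3.97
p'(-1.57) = 8.09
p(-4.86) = -114.97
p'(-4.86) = 70.75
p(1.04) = -51.88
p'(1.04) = -153.62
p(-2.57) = -17.39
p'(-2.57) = 19.85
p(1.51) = -192.53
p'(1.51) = -511.40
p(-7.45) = -413.53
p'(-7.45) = 166.48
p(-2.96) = -26.34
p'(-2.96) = 26.22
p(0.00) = 0.00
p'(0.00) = -6.00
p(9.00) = -3546293954.21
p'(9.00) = -7486038443.96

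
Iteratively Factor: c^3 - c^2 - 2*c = (c)*(c^2 - c - 2) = c*(c - 2)*(c + 1)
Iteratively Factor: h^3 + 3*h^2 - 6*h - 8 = (h + 4)*(h^2 - h - 2) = (h - 2)*(h + 4)*(h + 1)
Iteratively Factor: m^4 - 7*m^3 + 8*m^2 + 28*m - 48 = (m - 3)*(m^3 - 4*m^2 - 4*m + 16) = (m - 3)*(m + 2)*(m^2 - 6*m + 8) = (m - 3)*(m - 2)*(m + 2)*(m - 4)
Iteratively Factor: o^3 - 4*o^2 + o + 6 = (o + 1)*(o^2 - 5*o + 6) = (o - 2)*(o + 1)*(o - 3)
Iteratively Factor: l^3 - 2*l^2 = (l)*(l^2 - 2*l) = l*(l - 2)*(l)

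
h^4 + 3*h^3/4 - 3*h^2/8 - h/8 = h*(h - 1/2)*(h + 1/4)*(h + 1)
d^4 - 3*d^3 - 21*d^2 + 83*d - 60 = (d - 4)*(d - 3)*(d - 1)*(d + 5)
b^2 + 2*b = b*(b + 2)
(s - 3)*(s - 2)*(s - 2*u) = s^3 - 2*s^2*u - 5*s^2 + 10*s*u + 6*s - 12*u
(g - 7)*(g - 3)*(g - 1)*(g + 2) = g^4 - 9*g^3 + 9*g^2 + 41*g - 42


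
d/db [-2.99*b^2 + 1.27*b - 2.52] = 1.27 - 5.98*b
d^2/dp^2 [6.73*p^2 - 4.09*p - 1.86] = 13.4600000000000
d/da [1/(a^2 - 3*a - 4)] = (3 - 2*a)/(-a^2 + 3*a + 4)^2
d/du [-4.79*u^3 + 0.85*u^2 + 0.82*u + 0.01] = -14.37*u^2 + 1.7*u + 0.82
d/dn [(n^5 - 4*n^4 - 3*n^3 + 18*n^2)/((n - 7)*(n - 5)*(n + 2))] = 2*n*(n^4 - 21*n^3 + 142*n^2 - 369*n + 315)/(n^4 - 24*n^3 + 214*n^2 - 840*n + 1225)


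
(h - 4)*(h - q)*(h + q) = h^3 - 4*h^2 - h*q^2 + 4*q^2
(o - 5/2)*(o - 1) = o^2 - 7*o/2 + 5/2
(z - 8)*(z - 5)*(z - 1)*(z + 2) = z^4 - 12*z^3 + 25*z^2 + 66*z - 80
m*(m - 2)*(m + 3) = m^3 + m^2 - 6*m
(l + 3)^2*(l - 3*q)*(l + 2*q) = l^4 - l^3*q + 6*l^3 - 6*l^2*q^2 - 6*l^2*q + 9*l^2 - 36*l*q^2 - 9*l*q - 54*q^2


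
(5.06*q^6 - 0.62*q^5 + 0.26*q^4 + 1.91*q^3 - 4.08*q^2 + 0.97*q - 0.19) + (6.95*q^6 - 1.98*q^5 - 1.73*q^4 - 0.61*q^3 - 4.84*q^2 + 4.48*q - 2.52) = 12.01*q^6 - 2.6*q^5 - 1.47*q^4 + 1.3*q^3 - 8.92*q^2 + 5.45*q - 2.71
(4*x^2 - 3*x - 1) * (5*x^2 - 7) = 20*x^4 - 15*x^3 - 33*x^2 + 21*x + 7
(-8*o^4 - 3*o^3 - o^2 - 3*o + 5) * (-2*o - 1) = 16*o^5 + 14*o^4 + 5*o^3 + 7*o^2 - 7*o - 5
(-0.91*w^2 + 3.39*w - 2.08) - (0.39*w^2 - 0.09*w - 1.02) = -1.3*w^2 + 3.48*w - 1.06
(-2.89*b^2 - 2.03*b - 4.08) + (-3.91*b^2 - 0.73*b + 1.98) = -6.8*b^2 - 2.76*b - 2.1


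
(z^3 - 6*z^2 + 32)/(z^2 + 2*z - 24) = (z^2 - 2*z - 8)/(z + 6)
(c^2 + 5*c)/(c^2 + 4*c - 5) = c/(c - 1)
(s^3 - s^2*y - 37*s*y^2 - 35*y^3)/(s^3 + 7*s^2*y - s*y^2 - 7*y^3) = (-s^2 + 2*s*y + 35*y^2)/(-s^2 - 6*s*y + 7*y^2)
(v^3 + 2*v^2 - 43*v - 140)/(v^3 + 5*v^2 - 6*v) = (v^3 + 2*v^2 - 43*v - 140)/(v*(v^2 + 5*v - 6))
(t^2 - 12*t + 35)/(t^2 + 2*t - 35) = (t - 7)/(t + 7)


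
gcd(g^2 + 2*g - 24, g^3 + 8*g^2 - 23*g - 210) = g + 6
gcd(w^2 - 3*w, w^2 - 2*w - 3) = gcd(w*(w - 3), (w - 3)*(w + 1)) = w - 3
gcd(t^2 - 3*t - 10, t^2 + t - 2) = t + 2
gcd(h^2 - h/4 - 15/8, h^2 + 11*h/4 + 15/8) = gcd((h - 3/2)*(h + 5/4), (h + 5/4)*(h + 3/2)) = h + 5/4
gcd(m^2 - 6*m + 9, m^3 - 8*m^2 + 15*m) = m - 3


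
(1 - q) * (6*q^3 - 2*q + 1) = -6*q^4 + 6*q^3 + 2*q^2 - 3*q + 1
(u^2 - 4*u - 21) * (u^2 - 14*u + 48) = u^4 - 18*u^3 + 83*u^2 + 102*u - 1008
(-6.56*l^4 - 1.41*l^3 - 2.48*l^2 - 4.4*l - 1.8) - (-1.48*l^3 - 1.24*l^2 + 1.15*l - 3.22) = -6.56*l^4 + 0.0700000000000001*l^3 - 1.24*l^2 - 5.55*l + 1.42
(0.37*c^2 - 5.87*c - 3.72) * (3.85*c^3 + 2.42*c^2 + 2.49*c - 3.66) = 1.4245*c^5 - 21.7041*c^4 - 27.6061*c^3 - 24.9729*c^2 + 12.2214*c + 13.6152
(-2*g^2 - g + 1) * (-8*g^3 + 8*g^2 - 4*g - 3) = 16*g^5 - 8*g^4 - 8*g^3 + 18*g^2 - g - 3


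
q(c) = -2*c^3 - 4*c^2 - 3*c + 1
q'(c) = -6*c^2 - 8*c - 3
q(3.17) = -112.42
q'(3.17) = -88.65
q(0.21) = 0.18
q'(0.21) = -4.94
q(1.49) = -18.97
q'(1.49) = -28.24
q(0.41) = -1.04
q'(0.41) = -7.29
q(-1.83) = 5.35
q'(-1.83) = -8.45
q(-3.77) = 62.62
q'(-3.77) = -58.12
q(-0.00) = 1.00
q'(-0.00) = -3.00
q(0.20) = 0.22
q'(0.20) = -4.84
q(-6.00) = 307.00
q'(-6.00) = -171.00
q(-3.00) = 28.00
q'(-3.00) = -33.00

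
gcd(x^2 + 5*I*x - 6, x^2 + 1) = 1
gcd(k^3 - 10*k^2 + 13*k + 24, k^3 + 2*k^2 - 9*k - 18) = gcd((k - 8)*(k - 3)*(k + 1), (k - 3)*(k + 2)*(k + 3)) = k - 3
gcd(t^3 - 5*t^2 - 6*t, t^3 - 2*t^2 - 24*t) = t^2 - 6*t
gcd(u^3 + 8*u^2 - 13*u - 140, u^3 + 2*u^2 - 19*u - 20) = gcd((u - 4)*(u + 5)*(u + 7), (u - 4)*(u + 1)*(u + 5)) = u^2 + u - 20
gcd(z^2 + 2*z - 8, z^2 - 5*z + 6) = z - 2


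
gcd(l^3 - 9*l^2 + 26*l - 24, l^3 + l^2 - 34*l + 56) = l^2 - 6*l + 8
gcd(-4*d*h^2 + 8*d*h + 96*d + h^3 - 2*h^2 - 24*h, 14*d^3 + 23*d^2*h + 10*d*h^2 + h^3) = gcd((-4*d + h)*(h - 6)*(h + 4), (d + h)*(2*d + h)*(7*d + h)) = 1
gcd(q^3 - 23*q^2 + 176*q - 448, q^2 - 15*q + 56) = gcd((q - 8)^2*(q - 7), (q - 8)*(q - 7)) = q^2 - 15*q + 56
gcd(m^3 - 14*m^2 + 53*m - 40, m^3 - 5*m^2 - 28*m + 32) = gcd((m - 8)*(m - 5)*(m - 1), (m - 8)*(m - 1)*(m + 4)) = m^2 - 9*m + 8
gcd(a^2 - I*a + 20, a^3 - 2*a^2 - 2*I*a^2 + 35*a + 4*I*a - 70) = 1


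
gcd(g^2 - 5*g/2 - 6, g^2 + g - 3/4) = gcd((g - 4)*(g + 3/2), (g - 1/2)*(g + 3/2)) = g + 3/2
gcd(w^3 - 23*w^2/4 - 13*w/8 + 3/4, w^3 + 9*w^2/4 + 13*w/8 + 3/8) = w + 1/2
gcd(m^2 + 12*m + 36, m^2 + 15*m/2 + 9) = m + 6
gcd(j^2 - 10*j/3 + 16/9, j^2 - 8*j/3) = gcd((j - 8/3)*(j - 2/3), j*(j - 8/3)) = j - 8/3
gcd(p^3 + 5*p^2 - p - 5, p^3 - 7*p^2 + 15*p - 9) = p - 1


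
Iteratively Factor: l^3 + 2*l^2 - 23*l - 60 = (l + 3)*(l^2 - l - 20) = (l + 3)*(l + 4)*(l - 5)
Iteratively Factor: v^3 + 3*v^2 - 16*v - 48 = (v + 4)*(v^2 - v - 12) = (v + 3)*(v + 4)*(v - 4)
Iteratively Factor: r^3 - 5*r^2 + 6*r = (r - 2)*(r^2 - 3*r) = (r - 3)*(r - 2)*(r)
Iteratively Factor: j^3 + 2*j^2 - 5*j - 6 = (j + 3)*(j^2 - j - 2) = (j + 1)*(j + 3)*(j - 2)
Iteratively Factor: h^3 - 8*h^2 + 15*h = (h - 3)*(h^2 - 5*h) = (h - 5)*(h - 3)*(h)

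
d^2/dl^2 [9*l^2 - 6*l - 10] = 18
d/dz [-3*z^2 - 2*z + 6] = -6*z - 2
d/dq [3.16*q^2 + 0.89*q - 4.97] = 6.32*q + 0.89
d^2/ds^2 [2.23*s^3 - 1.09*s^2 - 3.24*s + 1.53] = 13.38*s - 2.18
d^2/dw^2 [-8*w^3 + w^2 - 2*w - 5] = 2 - 48*w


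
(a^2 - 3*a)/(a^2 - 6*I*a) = (a - 3)/(a - 6*I)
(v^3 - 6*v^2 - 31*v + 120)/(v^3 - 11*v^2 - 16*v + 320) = (v - 3)/(v - 8)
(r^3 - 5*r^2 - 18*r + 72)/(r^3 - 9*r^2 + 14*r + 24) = (r^2 + r - 12)/(r^2 - 3*r - 4)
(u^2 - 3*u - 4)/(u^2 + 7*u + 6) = (u - 4)/(u + 6)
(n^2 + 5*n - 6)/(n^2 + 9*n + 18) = (n - 1)/(n + 3)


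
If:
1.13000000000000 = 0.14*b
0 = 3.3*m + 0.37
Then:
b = 8.07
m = -0.11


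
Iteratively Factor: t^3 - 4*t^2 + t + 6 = (t - 3)*(t^2 - t - 2) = (t - 3)*(t - 2)*(t + 1)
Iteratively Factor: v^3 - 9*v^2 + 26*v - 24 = (v - 4)*(v^2 - 5*v + 6) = (v - 4)*(v - 3)*(v - 2)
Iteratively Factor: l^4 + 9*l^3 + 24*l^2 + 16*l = (l)*(l^3 + 9*l^2 + 24*l + 16) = l*(l + 4)*(l^2 + 5*l + 4) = l*(l + 1)*(l + 4)*(l + 4)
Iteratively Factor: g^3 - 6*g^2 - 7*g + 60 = (g + 3)*(g^2 - 9*g + 20) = (g - 4)*(g + 3)*(g - 5)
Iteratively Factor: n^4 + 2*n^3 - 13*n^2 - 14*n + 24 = (n + 4)*(n^3 - 2*n^2 - 5*n + 6) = (n + 2)*(n + 4)*(n^2 - 4*n + 3) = (n - 3)*(n + 2)*(n + 4)*(n - 1)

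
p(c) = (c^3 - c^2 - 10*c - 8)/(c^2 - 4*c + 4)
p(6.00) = 7.00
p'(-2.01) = 0.38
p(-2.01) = -0.00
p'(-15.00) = 1.00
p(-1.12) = 0.06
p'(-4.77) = 0.89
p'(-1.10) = -0.40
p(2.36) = -185.38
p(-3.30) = -0.78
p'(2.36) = 1045.24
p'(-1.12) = -0.37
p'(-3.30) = 0.75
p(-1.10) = 0.05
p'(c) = (4 - 2*c)*(c^3 - c^2 - 10*c - 8)/(c^2 - 4*c + 4)^2 + (3*c^2 - 2*c - 10)/(c^2 - 4*c + 4) = (c^3 - 6*c^2 + 14*c + 36)/(c^3 - 6*c^2 + 12*c - 8)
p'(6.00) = 1.88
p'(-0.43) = -2.01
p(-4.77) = -2.00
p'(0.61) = -15.84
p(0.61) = -7.37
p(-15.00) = -11.97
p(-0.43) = -0.67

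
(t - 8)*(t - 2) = t^2 - 10*t + 16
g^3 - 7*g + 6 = (g - 2)*(g - 1)*(g + 3)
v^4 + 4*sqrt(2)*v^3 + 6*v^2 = v^2*(v + sqrt(2))*(v + 3*sqrt(2))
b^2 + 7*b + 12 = (b + 3)*(b + 4)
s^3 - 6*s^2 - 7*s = s*(s - 7)*(s + 1)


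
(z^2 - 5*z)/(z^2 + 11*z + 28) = z*(z - 5)/(z^2 + 11*z + 28)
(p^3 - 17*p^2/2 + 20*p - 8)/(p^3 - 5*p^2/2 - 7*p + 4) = (p - 4)/(p + 2)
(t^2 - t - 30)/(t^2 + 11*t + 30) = (t - 6)/(t + 6)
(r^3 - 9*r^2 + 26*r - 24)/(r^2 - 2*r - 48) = (-r^3 + 9*r^2 - 26*r + 24)/(-r^2 + 2*r + 48)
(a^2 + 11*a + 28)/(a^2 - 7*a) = (a^2 + 11*a + 28)/(a*(a - 7))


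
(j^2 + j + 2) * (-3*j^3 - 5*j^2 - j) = -3*j^5 - 8*j^4 - 12*j^3 - 11*j^2 - 2*j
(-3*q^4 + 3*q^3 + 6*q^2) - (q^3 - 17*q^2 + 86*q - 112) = -3*q^4 + 2*q^3 + 23*q^2 - 86*q + 112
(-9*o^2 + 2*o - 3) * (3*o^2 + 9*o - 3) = -27*o^4 - 75*o^3 + 36*o^2 - 33*o + 9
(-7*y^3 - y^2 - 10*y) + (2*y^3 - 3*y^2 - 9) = -5*y^3 - 4*y^2 - 10*y - 9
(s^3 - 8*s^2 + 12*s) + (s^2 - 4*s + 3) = s^3 - 7*s^2 + 8*s + 3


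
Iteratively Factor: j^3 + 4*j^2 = (j)*(j^2 + 4*j) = j^2*(j + 4)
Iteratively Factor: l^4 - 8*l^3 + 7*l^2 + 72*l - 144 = (l - 4)*(l^3 - 4*l^2 - 9*l + 36) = (l - 4)^2*(l^2 - 9) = (l - 4)^2*(l - 3)*(l + 3)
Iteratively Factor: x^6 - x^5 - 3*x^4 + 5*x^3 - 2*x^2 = (x - 1)*(x^5 - 3*x^3 + 2*x^2) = x*(x - 1)*(x^4 - 3*x^2 + 2*x) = x*(x - 1)^2*(x^3 + x^2 - 2*x) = x*(x - 1)^3*(x^2 + 2*x) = x^2*(x - 1)^3*(x + 2)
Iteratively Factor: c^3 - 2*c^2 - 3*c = (c)*(c^2 - 2*c - 3) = c*(c - 3)*(c + 1)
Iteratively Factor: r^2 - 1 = (r + 1)*(r - 1)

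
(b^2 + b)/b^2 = (b + 1)/b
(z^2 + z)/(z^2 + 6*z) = (z + 1)/(z + 6)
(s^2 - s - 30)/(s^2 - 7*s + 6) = (s + 5)/(s - 1)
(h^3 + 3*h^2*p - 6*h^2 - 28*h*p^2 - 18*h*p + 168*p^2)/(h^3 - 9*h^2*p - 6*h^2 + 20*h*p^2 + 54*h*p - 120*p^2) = (-h - 7*p)/(-h + 5*p)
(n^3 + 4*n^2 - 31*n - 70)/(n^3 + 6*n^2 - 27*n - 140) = (n + 2)/(n + 4)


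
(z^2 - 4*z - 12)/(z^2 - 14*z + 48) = (z + 2)/(z - 8)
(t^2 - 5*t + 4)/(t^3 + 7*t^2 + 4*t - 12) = (t - 4)/(t^2 + 8*t + 12)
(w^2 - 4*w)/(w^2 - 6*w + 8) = w/(w - 2)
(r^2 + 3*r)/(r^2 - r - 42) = r*(r + 3)/(r^2 - r - 42)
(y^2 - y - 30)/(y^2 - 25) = (y - 6)/(y - 5)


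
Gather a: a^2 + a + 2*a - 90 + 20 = a^2 + 3*a - 70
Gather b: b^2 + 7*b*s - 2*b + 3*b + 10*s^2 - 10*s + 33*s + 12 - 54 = b^2 + b*(7*s + 1) + 10*s^2 + 23*s - 42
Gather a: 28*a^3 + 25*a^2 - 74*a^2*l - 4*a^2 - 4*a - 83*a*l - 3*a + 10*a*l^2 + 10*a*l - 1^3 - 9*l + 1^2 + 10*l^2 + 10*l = 28*a^3 + a^2*(21 - 74*l) + a*(10*l^2 - 73*l - 7) + 10*l^2 + l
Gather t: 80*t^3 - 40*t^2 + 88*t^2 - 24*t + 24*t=80*t^3 + 48*t^2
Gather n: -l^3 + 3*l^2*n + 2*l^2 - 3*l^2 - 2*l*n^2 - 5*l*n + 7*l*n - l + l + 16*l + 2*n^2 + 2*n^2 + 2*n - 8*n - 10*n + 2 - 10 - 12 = -l^3 - l^2 + 16*l + n^2*(4 - 2*l) + n*(3*l^2 + 2*l - 16) - 20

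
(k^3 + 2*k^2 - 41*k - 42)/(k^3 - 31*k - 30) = (k + 7)/(k + 5)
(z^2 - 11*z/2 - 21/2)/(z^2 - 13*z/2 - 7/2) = (2*z + 3)/(2*z + 1)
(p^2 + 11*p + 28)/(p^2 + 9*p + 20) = (p + 7)/(p + 5)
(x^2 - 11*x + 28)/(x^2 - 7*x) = (x - 4)/x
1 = 1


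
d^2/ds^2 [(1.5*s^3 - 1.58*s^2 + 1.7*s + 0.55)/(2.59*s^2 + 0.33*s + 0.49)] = (-2.8421709430404e-14*s^5 - 1.4210854715202e-14*s^4 + 22.027792*s^3 + 35.623098*s^2 - 7.96341*s - 2.584716)/(17.373979*s^6 + 6.641019*s^5 + 10.70706*s^4 + 2.548755*s^3 + 2.02566*s^2 + 0.237699*s + 0.117649)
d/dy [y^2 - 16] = 2*y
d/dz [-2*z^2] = -4*z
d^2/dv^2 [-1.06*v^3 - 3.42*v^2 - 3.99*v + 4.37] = -6.36*v - 6.84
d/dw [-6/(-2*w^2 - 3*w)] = 6*(-4*w - 3)/(w^2*(2*w + 3)^2)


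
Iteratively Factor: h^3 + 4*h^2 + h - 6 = (h + 3)*(h^2 + h - 2) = (h + 2)*(h + 3)*(h - 1)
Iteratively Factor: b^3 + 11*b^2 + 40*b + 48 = (b + 3)*(b^2 + 8*b + 16) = (b + 3)*(b + 4)*(b + 4)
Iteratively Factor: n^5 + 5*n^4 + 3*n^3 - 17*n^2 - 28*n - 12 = (n + 2)*(n^4 + 3*n^3 - 3*n^2 - 11*n - 6) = (n + 1)*(n + 2)*(n^3 + 2*n^2 - 5*n - 6) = (n + 1)*(n + 2)*(n + 3)*(n^2 - n - 2) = (n + 1)^2*(n + 2)*(n + 3)*(n - 2)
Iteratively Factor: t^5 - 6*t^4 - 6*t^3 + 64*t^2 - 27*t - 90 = (t - 3)*(t^4 - 3*t^3 - 15*t^2 + 19*t + 30) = (t - 3)*(t + 1)*(t^3 - 4*t^2 - 11*t + 30) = (t - 5)*(t - 3)*(t + 1)*(t^2 + t - 6) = (t - 5)*(t - 3)*(t - 2)*(t + 1)*(t + 3)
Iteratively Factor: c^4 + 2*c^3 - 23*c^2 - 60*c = (c)*(c^3 + 2*c^2 - 23*c - 60) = c*(c - 5)*(c^2 + 7*c + 12) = c*(c - 5)*(c + 4)*(c + 3)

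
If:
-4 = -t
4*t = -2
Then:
No Solution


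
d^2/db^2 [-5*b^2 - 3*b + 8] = -10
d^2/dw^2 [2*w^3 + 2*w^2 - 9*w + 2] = 12*w + 4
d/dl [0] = 0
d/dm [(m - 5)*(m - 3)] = 2*m - 8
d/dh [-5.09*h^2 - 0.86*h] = -10.18*h - 0.86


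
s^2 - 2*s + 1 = (s - 1)^2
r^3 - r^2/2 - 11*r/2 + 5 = (r - 2)*(r - 1)*(r + 5/2)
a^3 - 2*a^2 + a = a*(a - 1)^2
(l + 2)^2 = l^2 + 4*l + 4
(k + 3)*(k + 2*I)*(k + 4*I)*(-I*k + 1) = -I*k^4 + 7*k^3 - 3*I*k^3 + 21*k^2 + 14*I*k^2 - 8*k + 42*I*k - 24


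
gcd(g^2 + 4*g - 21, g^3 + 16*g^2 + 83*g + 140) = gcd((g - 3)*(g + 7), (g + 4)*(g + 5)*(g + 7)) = g + 7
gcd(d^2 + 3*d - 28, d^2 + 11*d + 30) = 1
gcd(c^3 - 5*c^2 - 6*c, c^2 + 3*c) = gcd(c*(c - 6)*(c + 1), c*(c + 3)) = c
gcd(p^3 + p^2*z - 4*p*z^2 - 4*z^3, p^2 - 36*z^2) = 1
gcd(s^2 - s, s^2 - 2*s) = s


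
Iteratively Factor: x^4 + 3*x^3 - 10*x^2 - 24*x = (x - 3)*(x^3 + 6*x^2 + 8*x) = (x - 3)*(x + 2)*(x^2 + 4*x) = x*(x - 3)*(x + 2)*(x + 4)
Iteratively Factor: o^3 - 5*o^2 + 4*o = (o - 1)*(o^2 - 4*o) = (o - 4)*(o - 1)*(o)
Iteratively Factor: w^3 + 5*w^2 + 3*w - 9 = (w - 1)*(w^2 + 6*w + 9) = (w - 1)*(w + 3)*(w + 3)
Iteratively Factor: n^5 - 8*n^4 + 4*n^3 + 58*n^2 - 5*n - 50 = (n + 1)*(n^4 - 9*n^3 + 13*n^2 + 45*n - 50) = (n - 1)*(n + 1)*(n^3 - 8*n^2 + 5*n + 50) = (n - 1)*(n + 1)*(n + 2)*(n^2 - 10*n + 25) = (n - 5)*(n - 1)*(n + 1)*(n + 2)*(n - 5)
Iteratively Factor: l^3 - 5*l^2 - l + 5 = (l - 1)*(l^2 - 4*l - 5) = (l - 1)*(l + 1)*(l - 5)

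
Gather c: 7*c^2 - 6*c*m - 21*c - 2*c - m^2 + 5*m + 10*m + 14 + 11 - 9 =7*c^2 + c*(-6*m - 23) - m^2 + 15*m + 16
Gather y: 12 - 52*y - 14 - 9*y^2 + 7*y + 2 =-9*y^2 - 45*y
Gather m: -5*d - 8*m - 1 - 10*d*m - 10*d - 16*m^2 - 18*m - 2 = -15*d - 16*m^2 + m*(-10*d - 26) - 3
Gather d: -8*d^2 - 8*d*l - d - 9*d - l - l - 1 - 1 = -8*d^2 + d*(-8*l - 10) - 2*l - 2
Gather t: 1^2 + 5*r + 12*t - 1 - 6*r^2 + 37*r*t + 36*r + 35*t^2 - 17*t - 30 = -6*r^2 + 41*r + 35*t^2 + t*(37*r - 5) - 30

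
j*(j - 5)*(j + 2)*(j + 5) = j^4 + 2*j^3 - 25*j^2 - 50*j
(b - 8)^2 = b^2 - 16*b + 64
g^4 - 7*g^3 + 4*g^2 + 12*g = g*(g - 6)*(g - 2)*(g + 1)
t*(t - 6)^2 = t^3 - 12*t^2 + 36*t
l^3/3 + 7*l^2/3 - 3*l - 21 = (l/3 + 1)*(l - 3)*(l + 7)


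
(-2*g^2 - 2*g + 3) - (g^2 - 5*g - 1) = -3*g^2 + 3*g + 4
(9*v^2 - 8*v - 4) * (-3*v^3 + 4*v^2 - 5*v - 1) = -27*v^5 + 60*v^4 - 65*v^3 + 15*v^2 + 28*v + 4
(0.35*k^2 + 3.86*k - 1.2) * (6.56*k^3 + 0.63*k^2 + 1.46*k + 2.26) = 2.296*k^5 + 25.5421*k^4 - 4.9292*k^3 + 5.6706*k^2 + 6.9716*k - 2.712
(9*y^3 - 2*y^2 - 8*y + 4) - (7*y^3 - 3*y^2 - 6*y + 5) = 2*y^3 + y^2 - 2*y - 1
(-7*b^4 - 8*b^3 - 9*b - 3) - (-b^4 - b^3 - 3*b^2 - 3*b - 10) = -6*b^4 - 7*b^3 + 3*b^2 - 6*b + 7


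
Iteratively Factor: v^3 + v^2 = (v)*(v^2 + v) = v*(v + 1)*(v)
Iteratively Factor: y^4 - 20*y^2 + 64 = (y + 2)*(y^3 - 2*y^2 - 16*y + 32) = (y + 2)*(y + 4)*(y^2 - 6*y + 8) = (y - 2)*(y + 2)*(y + 4)*(y - 4)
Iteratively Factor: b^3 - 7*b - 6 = (b - 3)*(b^2 + 3*b + 2) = (b - 3)*(b + 1)*(b + 2)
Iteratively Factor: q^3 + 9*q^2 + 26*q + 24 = (q + 2)*(q^2 + 7*q + 12) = (q + 2)*(q + 4)*(q + 3)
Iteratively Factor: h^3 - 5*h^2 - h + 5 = (h - 1)*(h^2 - 4*h - 5) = (h - 5)*(h - 1)*(h + 1)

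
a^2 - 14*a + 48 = (a - 8)*(a - 6)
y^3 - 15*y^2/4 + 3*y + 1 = (y - 2)^2*(y + 1/4)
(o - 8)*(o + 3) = o^2 - 5*o - 24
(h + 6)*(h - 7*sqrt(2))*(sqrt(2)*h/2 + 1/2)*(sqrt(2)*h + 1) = h^4 - 6*sqrt(2)*h^3 + 6*h^3 - 36*sqrt(2)*h^2 - 27*h^2/2 - 81*h - 7*sqrt(2)*h/2 - 21*sqrt(2)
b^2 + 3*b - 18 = (b - 3)*(b + 6)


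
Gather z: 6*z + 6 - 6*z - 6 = 0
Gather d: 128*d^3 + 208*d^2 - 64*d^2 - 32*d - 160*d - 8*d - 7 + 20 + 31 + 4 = 128*d^3 + 144*d^2 - 200*d + 48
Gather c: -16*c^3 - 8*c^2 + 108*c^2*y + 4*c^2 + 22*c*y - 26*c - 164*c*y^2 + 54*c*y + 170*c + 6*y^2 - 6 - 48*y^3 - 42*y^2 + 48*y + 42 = -16*c^3 + c^2*(108*y - 4) + c*(-164*y^2 + 76*y + 144) - 48*y^3 - 36*y^2 + 48*y + 36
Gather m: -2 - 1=-3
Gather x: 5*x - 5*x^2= -5*x^2 + 5*x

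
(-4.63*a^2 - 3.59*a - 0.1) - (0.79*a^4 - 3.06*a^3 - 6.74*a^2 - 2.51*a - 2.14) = -0.79*a^4 + 3.06*a^3 + 2.11*a^2 - 1.08*a + 2.04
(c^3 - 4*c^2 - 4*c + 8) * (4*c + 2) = 4*c^4 - 14*c^3 - 24*c^2 + 24*c + 16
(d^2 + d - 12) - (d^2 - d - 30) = 2*d + 18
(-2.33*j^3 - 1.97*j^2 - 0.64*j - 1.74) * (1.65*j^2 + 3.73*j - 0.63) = -3.8445*j^5 - 11.9414*j^4 - 6.9362*j^3 - 4.0171*j^2 - 6.087*j + 1.0962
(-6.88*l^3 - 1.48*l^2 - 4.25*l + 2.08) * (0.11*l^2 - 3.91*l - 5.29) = -0.7568*l^5 + 26.738*l^4 + 41.7145*l^3 + 24.6755*l^2 + 14.3497*l - 11.0032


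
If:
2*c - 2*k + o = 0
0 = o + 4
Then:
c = k + 2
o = -4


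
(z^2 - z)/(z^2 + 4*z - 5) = z/(z + 5)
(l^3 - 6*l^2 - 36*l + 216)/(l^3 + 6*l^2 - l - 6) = (l^2 - 12*l + 36)/(l^2 - 1)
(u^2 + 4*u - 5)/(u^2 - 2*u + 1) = (u + 5)/(u - 1)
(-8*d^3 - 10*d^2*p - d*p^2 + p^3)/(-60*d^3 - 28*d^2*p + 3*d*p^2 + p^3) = (-4*d^2 - 3*d*p + p^2)/(-30*d^2 + d*p + p^2)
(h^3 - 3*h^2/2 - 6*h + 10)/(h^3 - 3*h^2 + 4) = (h + 5/2)/(h + 1)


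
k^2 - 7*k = k*(k - 7)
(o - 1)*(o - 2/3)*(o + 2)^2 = o^4 + 7*o^3/3 - 2*o^2 - 4*o + 8/3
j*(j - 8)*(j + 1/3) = j^3 - 23*j^2/3 - 8*j/3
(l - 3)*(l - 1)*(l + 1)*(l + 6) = l^4 + 3*l^3 - 19*l^2 - 3*l + 18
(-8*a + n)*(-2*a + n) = 16*a^2 - 10*a*n + n^2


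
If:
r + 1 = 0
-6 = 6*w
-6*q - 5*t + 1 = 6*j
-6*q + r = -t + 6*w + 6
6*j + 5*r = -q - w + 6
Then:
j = 218/105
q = -16/35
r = -1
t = -61/35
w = -1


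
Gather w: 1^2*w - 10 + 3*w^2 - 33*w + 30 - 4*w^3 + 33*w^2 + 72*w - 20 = -4*w^3 + 36*w^2 + 40*w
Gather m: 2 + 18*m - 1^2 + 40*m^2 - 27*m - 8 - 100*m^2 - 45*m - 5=-60*m^2 - 54*m - 12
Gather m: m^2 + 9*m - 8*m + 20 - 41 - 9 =m^2 + m - 30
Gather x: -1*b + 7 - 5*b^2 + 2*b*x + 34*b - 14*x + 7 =-5*b^2 + 33*b + x*(2*b - 14) + 14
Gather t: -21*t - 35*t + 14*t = -42*t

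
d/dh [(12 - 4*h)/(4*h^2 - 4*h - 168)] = (-h^2 + h + (h - 3)*(2*h - 1) + 42)/(-h^2 + h + 42)^2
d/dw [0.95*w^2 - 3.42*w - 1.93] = 1.9*w - 3.42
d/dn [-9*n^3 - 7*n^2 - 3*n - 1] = -27*n^2 - 14*n - 3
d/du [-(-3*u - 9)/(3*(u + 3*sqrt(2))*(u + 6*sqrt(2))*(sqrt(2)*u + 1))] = (-2*sqrt(2)*u^3 - 19*u^2 - 9*sqrt(2)*u^2 - 114*u - 135*sqrt(2) + 36)/(2*u^6 + 38*sqrt(2)*u^5 + 541*u^4 + 1782*sqrt(2)*u^3 + 5418*u^2 + 3240*sqrt(2)*u + 1296)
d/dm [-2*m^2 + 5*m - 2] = 5 - 4*m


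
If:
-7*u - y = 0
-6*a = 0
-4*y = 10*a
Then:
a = 0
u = 0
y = 0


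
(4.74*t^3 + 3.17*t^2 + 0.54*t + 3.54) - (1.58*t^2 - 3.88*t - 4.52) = 4.74*t^3 + 1.59*t^2 + 4.42*t + 8.06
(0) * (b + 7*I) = 0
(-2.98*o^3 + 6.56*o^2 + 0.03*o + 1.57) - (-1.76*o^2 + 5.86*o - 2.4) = -2.98*o^3 + 8.32*o^2 - 5.83*o + 3.97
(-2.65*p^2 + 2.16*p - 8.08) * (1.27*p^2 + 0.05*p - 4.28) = -3.3655*p^4 + 2.6107*p^3 + 1.1884*p^2 - 9.6488*p + 34.5824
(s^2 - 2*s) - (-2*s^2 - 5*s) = 3*s^2 + 3*s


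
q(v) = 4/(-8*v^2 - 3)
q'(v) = 64*v/(-8*v^2 - 3)^2 = 64*v/(8*v^2 + 3)^2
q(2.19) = -0.10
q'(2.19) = 0.08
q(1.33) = -0.23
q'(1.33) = 0.29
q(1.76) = -0.14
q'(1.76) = 0.15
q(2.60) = -0.07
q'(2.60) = 0.05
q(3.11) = -0.05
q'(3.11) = 0.03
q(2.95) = -0.06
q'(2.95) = 0.04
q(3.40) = -0.04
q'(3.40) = 0.02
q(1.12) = -0.31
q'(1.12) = 0.42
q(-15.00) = 0.00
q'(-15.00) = 0.00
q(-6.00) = -0.01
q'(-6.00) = 0.00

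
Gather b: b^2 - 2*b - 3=b^2 - 2*b - 3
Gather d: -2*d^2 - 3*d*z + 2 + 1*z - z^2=-2*d^2 - 3*d*z - z^2 + z + 2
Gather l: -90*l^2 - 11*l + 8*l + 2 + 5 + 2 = -90*l^2 - 3*l + 9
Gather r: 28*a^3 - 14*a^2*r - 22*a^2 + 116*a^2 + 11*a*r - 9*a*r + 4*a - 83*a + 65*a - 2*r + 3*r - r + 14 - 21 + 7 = 28*a^3 + 94*a^2 - 14*a + r*(-14*a^2 + 2*a)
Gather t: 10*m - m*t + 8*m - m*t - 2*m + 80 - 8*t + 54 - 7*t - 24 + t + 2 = 16*m + t*(-2*m - 14) + 112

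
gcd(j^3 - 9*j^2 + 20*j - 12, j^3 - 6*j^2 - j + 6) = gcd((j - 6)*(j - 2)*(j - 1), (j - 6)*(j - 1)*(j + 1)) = j^2 - 7*j + 6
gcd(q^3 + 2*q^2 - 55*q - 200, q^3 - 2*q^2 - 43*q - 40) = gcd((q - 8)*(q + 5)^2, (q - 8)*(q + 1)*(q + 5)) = q^2 - 3*q - 40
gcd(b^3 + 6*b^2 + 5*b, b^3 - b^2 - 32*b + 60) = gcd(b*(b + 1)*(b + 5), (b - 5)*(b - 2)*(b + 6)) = 1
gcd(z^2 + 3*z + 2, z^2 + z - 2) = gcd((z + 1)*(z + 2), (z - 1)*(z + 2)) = z + 2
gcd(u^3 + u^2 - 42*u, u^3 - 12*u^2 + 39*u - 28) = 1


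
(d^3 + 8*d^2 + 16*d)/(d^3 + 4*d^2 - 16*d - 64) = d/(d - 4)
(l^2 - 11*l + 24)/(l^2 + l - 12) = (l - 8)/(l + 4)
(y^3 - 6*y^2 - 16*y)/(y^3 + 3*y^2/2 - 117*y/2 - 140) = 2*y*(y + 2)/(2*y^2 + 19*y + 35)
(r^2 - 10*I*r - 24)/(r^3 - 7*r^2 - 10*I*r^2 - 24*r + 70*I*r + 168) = 1/(r - 7)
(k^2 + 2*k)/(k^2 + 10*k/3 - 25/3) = 3*k*(k + 2)/(3*k^2 + 10*k - 25)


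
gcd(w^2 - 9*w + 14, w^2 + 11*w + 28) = 1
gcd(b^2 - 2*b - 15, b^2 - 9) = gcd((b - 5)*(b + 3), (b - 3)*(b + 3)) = b + 3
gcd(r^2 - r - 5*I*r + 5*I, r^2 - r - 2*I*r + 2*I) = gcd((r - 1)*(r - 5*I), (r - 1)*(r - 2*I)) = r - 1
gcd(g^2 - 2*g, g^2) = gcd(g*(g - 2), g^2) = g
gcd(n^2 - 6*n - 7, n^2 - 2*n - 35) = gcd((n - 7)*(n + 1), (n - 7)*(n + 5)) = n - 7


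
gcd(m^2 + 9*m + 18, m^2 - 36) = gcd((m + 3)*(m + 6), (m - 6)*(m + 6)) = m + 6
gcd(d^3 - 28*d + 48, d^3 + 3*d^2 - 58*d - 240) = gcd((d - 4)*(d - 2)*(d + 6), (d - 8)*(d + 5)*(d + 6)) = d + 6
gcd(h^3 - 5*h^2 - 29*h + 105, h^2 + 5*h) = h + 5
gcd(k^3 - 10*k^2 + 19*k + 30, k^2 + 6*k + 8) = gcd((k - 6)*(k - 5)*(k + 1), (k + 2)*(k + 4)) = 1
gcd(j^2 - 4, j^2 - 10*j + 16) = j - 2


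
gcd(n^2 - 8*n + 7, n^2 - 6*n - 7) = n - 7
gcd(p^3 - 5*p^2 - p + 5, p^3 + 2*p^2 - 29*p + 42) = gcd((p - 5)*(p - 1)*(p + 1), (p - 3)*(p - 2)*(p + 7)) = 1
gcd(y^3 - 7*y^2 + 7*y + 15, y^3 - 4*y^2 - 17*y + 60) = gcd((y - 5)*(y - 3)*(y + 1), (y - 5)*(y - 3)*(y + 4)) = y^2 - 8*y + 15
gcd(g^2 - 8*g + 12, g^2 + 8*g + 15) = 1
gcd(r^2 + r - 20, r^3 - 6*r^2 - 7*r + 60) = r - 4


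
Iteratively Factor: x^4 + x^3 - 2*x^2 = (x)*(x^3 + x^2 - 2*x) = x*(x + 2)*(x^2 - x) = x^2*(x + 2)*(x - 1)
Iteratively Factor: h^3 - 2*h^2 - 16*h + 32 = (h - 4)*(h^2 + 2*h - 8) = (h - 4)*(h + 4)*(h - 2)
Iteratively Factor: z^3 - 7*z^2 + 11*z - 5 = (z - 5)*(z^2 - 2*z + 1) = (z - 5)*(z - 1)*(z - 1)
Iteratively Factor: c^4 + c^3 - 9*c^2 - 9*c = (c)*(c^3 + c^2 - 9*c - 9) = c*(c - 3)*(c^2 + 4*c + 3) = c*(c - 3)*(c + 3)*(c + 1)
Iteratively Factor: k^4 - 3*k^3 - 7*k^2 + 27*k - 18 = (k - 3)*(k^3 - 7*k + 6) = (k - 3)*(k + 3)*(k^2 - 3*k + 2) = (k - 3)*(k - 2)*(k + 3)*(k - 1)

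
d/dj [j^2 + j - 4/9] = 2*j + 1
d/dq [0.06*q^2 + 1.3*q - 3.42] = 0.12*q + 1.3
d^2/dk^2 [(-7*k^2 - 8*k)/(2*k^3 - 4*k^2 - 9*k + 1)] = 2*(-28*k^6 - 96*k^5 - 186*k^4 + 78*k^3 + 12*k^2 - 96*k - 79)/(8*k^9 - 48*k^8 - 12*k^7 + 380*k^6 + 6*k^5 - 1032*k^4 - 507*k^3 + 231*k^2 - 27*k + 1)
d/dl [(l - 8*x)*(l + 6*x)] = 2*l - 2*x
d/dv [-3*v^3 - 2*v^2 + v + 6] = -9*v^2 - 4*v + 1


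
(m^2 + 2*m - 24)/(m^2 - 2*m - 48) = (m - 4)/(m - 8)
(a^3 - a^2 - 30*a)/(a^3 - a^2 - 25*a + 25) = a*(a - 6)/(a^2 - 6*a + 5)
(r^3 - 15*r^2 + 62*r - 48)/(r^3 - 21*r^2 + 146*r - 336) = (r - 1)/(r - 7)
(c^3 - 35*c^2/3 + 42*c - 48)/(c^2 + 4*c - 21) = (c^2 - 26*c/3 + 16)/(c + 7)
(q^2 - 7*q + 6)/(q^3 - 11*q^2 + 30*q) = (q - 1)/(q*(q - 5))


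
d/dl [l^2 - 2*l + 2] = 2*l - 2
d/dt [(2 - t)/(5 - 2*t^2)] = (2*t^2 - 4*t*(t - 2) - 5)/(2*t^2 - 5)^2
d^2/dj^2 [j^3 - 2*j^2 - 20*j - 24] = 6*j - 4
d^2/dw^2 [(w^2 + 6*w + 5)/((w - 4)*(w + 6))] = 2*(4*w^3 + 87*w^2 + 462*w + 1004)/(w^6 + 6*w^5 - 60*w^4 - 280*w^3 + 1440*w^2 + 3456*w - 13824)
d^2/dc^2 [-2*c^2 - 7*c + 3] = -4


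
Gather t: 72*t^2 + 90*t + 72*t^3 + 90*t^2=72*t^3 + 162*t^2 + 90*t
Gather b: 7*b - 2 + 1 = 7*b - 1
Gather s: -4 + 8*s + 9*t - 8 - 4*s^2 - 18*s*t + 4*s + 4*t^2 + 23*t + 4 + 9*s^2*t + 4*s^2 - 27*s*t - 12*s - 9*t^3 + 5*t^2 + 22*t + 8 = 9*s^2*t - 45*s*t - 9*t^3 + 9*t^2 + 54*t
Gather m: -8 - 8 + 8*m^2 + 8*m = 8*m^2 + 8*m - 16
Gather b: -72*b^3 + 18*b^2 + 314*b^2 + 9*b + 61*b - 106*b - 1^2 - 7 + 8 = -72*b^3 + 332*b^2 - 36*b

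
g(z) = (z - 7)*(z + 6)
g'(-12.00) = -25.00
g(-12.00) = 114.00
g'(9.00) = 17.00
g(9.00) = 30.00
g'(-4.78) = -10.56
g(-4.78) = -14.37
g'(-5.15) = -11.30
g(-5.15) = -10.33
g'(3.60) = 6.20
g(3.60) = -32.64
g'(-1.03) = -3.06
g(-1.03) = -39.91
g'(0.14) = -0.72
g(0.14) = -42.12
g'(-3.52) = -8.04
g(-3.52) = -26.09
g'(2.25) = 3.50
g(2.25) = -39.19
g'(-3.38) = -7.76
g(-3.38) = -27.20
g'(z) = 2*z - 1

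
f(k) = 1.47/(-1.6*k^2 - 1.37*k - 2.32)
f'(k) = 1.47*(3.2*k + 1.37)/(-1.6*k^2 - 1.37*k - 2.32)^2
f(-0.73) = -0.68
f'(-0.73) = -0.30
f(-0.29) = -0.71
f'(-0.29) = 0.15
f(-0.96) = -0.59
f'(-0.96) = -0.41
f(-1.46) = -0.39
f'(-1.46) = -0.35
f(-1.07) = -0.55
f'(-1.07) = -0.42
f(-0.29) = -0.71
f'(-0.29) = 0.15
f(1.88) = -0.14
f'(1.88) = 0.10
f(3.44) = -0.06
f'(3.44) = 0.03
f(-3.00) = -0.12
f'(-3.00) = -0.08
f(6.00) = -0.02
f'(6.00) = 0.01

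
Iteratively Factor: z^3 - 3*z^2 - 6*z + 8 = (z - 1)*(z^2 - 2*z - 8) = (z - 4)*(z - 1)*(z + 2)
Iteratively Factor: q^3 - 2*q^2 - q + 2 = (q + 1)*(q^2 - 3*q + 2) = (q - 1)*(q + 1)*(q - 2)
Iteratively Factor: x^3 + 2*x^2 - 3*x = (x)*(x^2 + 2*x - 3) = x*(x + 3)*(x - 1)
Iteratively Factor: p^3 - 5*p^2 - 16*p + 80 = (p + 4)*(p^2 - 9*p + 20) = (p - 4)*(p + 4)*(p - 5)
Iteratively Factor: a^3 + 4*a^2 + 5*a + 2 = (a + 2)*(a^2 + 2*a + 1) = (a + 1)*(a + 2)*(a + 1)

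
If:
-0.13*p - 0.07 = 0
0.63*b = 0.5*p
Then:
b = -0.43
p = -0.54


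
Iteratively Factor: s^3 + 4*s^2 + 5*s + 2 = (s + 1)*(s^2 + 3*s + 2) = (s + 1)*(s + 2)*(s + 1)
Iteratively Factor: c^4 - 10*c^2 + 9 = (c - 1)*(c^3 + c^2 - 9*c - 9) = (c - 1)*(c + 3)*(c^2 - 2*c - 3) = (c - 1)*(c + 1)*(c + 3)*(c - 3)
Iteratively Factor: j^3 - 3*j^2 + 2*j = (j)*(j^2 - 3*j + 2) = j*(j - 1)*(j - 2)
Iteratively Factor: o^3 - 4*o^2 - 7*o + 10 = (o + 2)*(o^2 - 6*o + 5) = (o - 1)*(o + 2)*(o - 5)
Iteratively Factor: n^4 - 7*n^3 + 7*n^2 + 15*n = (n - 5)*(n^3 - 2*n^2 - 3*n) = n*(n - 5)*(n^2 - 2*n - 3) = n*(n - 5)*(n + 1)*(n - 3)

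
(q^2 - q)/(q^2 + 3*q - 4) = q/(q + 4)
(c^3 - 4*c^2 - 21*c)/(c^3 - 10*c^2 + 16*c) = (c^2 - 4*c - 21)/(c^2 - 10*c + 16)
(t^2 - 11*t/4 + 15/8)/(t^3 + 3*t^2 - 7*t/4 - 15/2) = (4*t - 5)/(2*(2*t^2 + 9*t + 10))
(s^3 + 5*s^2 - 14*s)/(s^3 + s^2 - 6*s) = (s + 7)/(s + 3)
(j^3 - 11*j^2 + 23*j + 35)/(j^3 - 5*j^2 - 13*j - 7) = (j - 5)/(j + 1)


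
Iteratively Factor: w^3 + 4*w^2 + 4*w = (w)*(w^2 + 4*w + 4) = w*(w + 2)*(w + 2)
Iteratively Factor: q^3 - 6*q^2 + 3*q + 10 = (q - 2)*(q^2 - 4*q - 5) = (q - 2)*(q + 1)*(q - 5)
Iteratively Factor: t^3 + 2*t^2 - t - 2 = (t + 2)*(t^2 - 1) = (t - 1)*(t + 2)*(t + 1)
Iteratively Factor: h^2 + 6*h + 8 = (h + 2)*(h + 4)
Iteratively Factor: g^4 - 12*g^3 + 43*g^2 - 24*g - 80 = (g - 4)*(g^3 - 8*g^2 + 11*g + 20) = (g - 4)*(g + 1)*(g^2 - 9*g + 20) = (g - 5)*(g - 4)*(g + 1)*(g - 4)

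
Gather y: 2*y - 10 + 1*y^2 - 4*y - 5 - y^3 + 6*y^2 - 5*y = -y^3 + 7*y^2 - 7*y - 15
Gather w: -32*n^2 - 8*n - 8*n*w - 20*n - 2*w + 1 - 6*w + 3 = -32*n^2 - 28*n + w*(-8*n - 8) + 4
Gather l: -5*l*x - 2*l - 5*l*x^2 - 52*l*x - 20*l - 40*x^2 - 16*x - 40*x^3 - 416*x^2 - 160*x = l*(-5*x^2 - 57*x - 22) - 40*x^3 - 456*x^2 - 176*x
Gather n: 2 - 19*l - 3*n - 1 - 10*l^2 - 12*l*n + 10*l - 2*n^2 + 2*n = -10*l^2 - 9*l - 2*n^2 + n*(-12*l - 1) + 1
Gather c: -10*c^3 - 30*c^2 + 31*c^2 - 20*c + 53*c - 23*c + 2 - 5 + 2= -10*c^3 + c^2 + 10*c - 1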